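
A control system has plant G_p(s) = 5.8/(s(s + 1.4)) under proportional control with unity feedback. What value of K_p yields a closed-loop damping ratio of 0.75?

Closed-loop characteristic equation: s² + 1.4s + K_p·5.8 = 0.
So ω_n = √(5.8K_p) and 2ζω_n = 1.4, giving ζ = 1.4/(2√(5.8K_p)).
Setting ζ = 0.75: √(5.8K_p) = 1.4/(2·0.75) = 0.9333, so K_p = 0.8711/5.8 = 0.15.

K_p = 0.15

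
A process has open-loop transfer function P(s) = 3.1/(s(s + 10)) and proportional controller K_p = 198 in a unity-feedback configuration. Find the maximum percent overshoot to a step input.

From 1 + K_pP(s) = 0: s² + 10s + 613.8 = 0 ⇒ ω_n = 24.77, ζ = 0.2018.
%OS = 100·exp(−πζ/√(1−ζ²)) = 100·exp(−π·0.2018/√0.9593) = 52.3%.

52.3%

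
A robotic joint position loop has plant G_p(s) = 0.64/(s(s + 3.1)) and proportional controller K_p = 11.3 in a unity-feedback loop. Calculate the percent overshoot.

From 1 + K_pG_p(s) = 0: s² + 3.1s + 7.232 = 0 ⇒ ω_n = 2.689, ζ = 0.5764.
%OS = 100·exp(−πζ/√(1−ζ²)) = 100·exp(−π·0.5764/√0.6678) = 10.9%.

10.9%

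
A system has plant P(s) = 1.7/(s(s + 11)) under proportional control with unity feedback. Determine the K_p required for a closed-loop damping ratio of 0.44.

K_p = 91.9

Closed-loop characteristic equation: s² + 11s + K_p·1.7 = 0.
So ω_n = √(1.7K_p) and 2ζω_n = 11, giving ζ = 11/(2√(1.7K_p)).
Setting ζ = 0.44: √(1.7K_p) = 11/(2·0.44) = 12.5, so K_p = 156.2/1.7 = 91.9.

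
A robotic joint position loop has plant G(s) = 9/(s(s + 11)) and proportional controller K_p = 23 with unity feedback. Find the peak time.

T_p = 0.236 s

From 1 + K_pG(s) = 0: s² + 11s + 207 = 0 ⇒ ω_n = 14.39, ζ = 0.3823.
Damped frequency ω_d = ω_n√(1−ζ²) = 13.29 rad/s, so peak time T_p = π/ω_d = 0.236 s.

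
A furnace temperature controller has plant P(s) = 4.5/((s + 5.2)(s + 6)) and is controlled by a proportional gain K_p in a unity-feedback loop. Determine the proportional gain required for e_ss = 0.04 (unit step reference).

The loop is type 0, so e_ss(step) = 1/(1 + K_pos) with K_pos = K_p·P(0).
P(0) = 0.1442. Require 1/(1 + K_p·0.1442) = 0.04, so 1 + 0.1442·K_p = 25.
K_p = (25 − 1)/0.1442 = 166.

K_p = 166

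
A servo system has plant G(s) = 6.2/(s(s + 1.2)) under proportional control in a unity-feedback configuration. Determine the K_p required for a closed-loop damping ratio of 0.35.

Closed-loop characteristic equation: s² + 1.2s + K_p·6.2 = 0.
So ω_n = √(6.2K_p) and 2ζω_n = 1.2, giving ζ = 1.2/(2√(6.2K_p)).
Setting ζ = 0.35: √(6.2K_p) = 1.2/(2·0.35) = 1.714, so K_p = 2.939/6.2 = 0.474.

K_p = 0.474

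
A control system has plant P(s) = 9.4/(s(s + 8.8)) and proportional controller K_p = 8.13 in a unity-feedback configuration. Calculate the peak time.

T_p = 0.416 s

Closed-loop characteristic equation: s² + 8.8s + 76.42 = 0, so ω_n = 8.742 rad/s and ζ = 8.8/(2·8.742) = 0.5033.
Damped frequency ω_d = ω_n√(1−ζ²) = 7.554 rad/s, so peak time T_p = π/ω_d = 0.416 s.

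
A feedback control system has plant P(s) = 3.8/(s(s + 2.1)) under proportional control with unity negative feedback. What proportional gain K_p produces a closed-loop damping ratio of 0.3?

K_p = 3.22

Closed-loop characteristic equation: s² + 2.1s + K_p·3.8 = 0.
So ω_n = √(3.8K_p) and 2ζω_n = 2.1, giving ζ = 2.1/(2√(3.8K_p)).
Setting ζ = 0.3: √(3.8K_p) = 2.1/(2·0.3) = 3.5, so K_p = 12.25/3.8 = 3.22.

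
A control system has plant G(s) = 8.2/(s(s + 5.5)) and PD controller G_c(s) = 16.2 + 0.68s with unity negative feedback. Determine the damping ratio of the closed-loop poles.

ζ = 0.48

Forward path: (16.2 + 0.68s)·8.2/(s(s+5.5)). The closed-loop characteristic equation is s² + (5.5 + 8.2·0.68)s + 8.2·16.2 = 0.
That is s² + 11.08s + 132.8 = 0, so ω_n = 11.53 rad/s and ζ = 11.08/(2·11.53) = 0.4805.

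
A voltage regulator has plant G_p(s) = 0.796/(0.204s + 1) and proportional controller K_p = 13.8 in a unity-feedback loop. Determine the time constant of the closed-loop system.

τ = 0.017 s

Closed loop: T(s) = K_p·G_p/(1+K_p·G_p) = 10.98/(0.204s + 1 + 10.98), with pole at s = −(1 + 10.98)/0.204 = −58.75.
Closed-loop time constant τ = 1/58.75 = 0.017 s.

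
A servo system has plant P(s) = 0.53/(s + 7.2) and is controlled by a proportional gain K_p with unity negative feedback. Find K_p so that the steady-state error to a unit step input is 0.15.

Steady-state error for a unit step on this type-0 loop is 1/(1 + K_p·P(0)).
P(0) = 0.07361. Require 1/(1 + K_p·0.07361) = 0.15, so 1 + 0.07361·K_p = 6.667.
K_p = (6.667 − 1)/0.07361 = 77.

K_p = 77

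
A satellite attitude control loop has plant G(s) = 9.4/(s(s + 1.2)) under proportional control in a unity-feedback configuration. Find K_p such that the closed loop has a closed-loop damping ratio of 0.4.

Closed-loop characteristic equation: s² + 1.2s + K_p·9.4 = 0.
So ω_n = √(9.4K_p) and 2ζω_n = 1.2, giving ζ = 1.2/(2√(9.4K_p)).
Setting ζ = 0.4: √(9.4K_p) = 1.2/(2·0.4) = 1.5, so K_p = 2.25/9.4 = 0.239.

K_p = 0.239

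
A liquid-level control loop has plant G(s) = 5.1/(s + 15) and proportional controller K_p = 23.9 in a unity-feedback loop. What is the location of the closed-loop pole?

Closed-loop transfer function: T(s) = K_p·G(s)/(1 + K_p·G(s)) = 121.9/(s + 15 + 121.9) = 121.9/(s + 136.9).
The closed-loop pole is at s = −136.9.

s = -136.9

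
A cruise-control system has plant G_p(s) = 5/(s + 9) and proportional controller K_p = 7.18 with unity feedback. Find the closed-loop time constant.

Closed-loop transfer function: T(s) = K_p·G_p(s)/(1 + K_p·G_p(s)) = 35.9/(s + 9 + 35.9) = 35.9/(s + 44.9).
Time constant τ = 1/44.9 = 0.0223 s.

τ = 0.0223 s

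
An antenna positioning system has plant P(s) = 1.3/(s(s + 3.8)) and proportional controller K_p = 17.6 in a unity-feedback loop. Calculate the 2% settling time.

From 1 + K_pP(s) = 0: s² + 3.8s + 22.88 = 0 ⇒ ω_n = 4.783, ζ = 0.3972.
2% settling time T_s ≈ 4/(ζω_n) = 4/1.9 = 2.11 s.

T_s ≈ 2.11 s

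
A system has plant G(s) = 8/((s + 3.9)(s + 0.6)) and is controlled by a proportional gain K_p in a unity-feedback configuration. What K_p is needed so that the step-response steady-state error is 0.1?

K_p = 2.63

Steady-state error for a unit step on this type-0 loop is 1/(1 + K_p·G(0)).
G(0) = 3.419. Require 1/(1 + K_p·3.419) = 0.1, so 1 + 3.419·K_p = 10.
K_p = (10 − 1)/3.419 = 2.63.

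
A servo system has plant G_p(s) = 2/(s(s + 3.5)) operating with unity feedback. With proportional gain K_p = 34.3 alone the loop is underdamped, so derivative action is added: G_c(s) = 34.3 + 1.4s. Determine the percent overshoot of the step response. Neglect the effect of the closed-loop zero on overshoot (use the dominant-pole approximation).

27.5%

Forward path: (34.3 + 1.4s)·2/(s(s+3.5)). The closed-loop characteristic equation is s² + (3.5 + 2·1.4)s + 2·34.3 = 0.
That is s² + 6.3s + 68.6 = 0, so ω_n = 8.283 rad/s and ζ = 6.3/(2·8.283) = 0.3803.
%OS = 100·exp(−πζ/√(1−ζ²)) = 27.5%.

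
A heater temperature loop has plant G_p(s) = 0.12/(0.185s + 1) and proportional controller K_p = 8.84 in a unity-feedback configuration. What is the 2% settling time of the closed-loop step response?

T_s ≈ 0.359 s

Closed loop: T(s) = K_p·G_p/(1+K_p·G_p) = 1.061/(0.185s + 1 + 1.061), with pole at s = −(1 + 1.061)/0.185 = −11.14.
τ = 1/11.14 = 0.08977 s, so 2% settling time ≈ 4τ = 0.359 s.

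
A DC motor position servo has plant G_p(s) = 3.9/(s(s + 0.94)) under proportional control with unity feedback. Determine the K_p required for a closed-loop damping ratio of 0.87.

K_p = 0.0748

Closed-loop characteristic equation: s² + 0.94s + K_p·3.9 = 0.
So ω_n = √(3.9K_p) and 2ζω_n = 0.94, giving ζ = 0.94/(2√(3.9K_p)).
Setting ζ = 0.87: √(3.9K_p) = 0.94/(2·0.87) = 0.5402, so K_p = 0.2918/3.9 = 0.0748.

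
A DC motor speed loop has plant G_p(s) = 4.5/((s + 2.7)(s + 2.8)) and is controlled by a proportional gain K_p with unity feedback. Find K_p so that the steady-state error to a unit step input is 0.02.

K_p = 82.3

Steady-state error for a unit step on this type-0 loop is 1/(1 + K_p·G_p(0)).
G_p(0) = 0.5952. Require 1/(1 + K_p·0.5952) = 0.02, so 1 + 0.5952·K_p = 50.
K_p = (50 − 1)/0.5952 = 82.3.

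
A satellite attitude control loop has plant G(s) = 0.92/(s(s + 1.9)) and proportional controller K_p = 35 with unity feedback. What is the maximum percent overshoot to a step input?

From 1 + K_pG(s) = 0: s² + 1.9s + 32.2 = 0 ⇒ ω_n = 5.675, ζ = 0.1674.
%OS = 100·exp(−πζ/√(1−ζ²)) = 100·exp(−π·0.1674/√0.972) = 58.7%.

58.7%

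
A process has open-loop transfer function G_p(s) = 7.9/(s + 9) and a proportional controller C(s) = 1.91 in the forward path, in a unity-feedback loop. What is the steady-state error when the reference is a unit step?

0.374

The loop is type 0. Static position error constant K_pos = C(0)·G_p(0) = 1.91·0.8778 = 1.677.
Steady-state error to a unit step: e_ss = 1/(1+K_pos) = 1/2.677 = 0.374.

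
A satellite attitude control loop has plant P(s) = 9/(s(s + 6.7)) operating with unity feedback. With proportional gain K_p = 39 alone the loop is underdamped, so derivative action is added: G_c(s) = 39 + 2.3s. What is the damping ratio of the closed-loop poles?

ζ = 0.731

Forward path: (39 + 2.3s)·9/(s(s+6.7)). The closed-loop characteristic equation is s² + (6.7 + 9·2.3)s + 9·39 = 0.
That is s² + 27.4s + 351 = 0, so ω_n = 18.73 rad/s and ζ = 27.4/(2·18.73) = 0.7313.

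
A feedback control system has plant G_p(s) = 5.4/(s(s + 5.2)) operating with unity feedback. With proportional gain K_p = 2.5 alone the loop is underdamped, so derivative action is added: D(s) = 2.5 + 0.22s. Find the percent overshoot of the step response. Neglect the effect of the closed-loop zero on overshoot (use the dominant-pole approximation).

0.399%

Forward path: (2.5 + 0.22s)·5.4/(s(s+5.2)). The closed-loop characteristic equation is s² + (5.2 + 5.4·0.22)s + 5.4·2.5 = 0.
That is s² + 6.388s + 13.5 = 0, so ω_n = 3.674 rad/s and ζ = 6.388/(2·3.674) = 0.8693.
%OS = 100·exp(−πζ/√(1−ζ²)) = 0.399%.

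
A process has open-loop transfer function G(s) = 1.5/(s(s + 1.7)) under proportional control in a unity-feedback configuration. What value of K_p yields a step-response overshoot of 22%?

From %OS = 100·exp(−πζ/√(1−ζ²)) = 22%, ζ = −ln(0.22)/√(π²+ln²(0.22)) = 0.4342.
Characteristic equation s² + 1.7s + 1.5K_p = 0 gives ζ = 1.7/(2√(1.5K_p)).
Setting ζ = 0.4342: √(1.5K_p) = 1.7/(2·0.4342) = 1.958, so K_p = 3.833/1.5 = 2.56.

K_p = 2.56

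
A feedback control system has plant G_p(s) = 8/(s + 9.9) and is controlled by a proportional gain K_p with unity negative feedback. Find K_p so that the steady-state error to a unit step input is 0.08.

K_p = 14.2

Steady-state error for a unit step on this type-0 loop is 1/(1 + K_p·G_p(0)).
G_p(0) = 0.8081. Require 1/(1 + K_p·0.8081) = 0.08, so 1 + 0.8081·K_p = 12.5.
K_p = (12.5 − 1)/0.8081 = 14.2.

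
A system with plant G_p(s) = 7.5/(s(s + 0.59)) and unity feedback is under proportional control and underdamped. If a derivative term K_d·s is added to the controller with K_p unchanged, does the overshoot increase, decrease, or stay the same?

decrease

With PD the characteristic equation becomes s² + (a + K·K_d)s + K·K_p = 0; the damping term grows, ζ rises, overshoot falls.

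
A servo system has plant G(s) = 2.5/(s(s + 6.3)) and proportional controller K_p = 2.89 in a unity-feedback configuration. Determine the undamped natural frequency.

ω_n = 2.69 rad/s

1 + K_p·G(s) = 0 gives s² + 6.3s + 7.225 = 0.
So ω_n² = 7.225 ⇒ ω_n = 2.688 rad/s, and ζ = 6.3/(2ω_n) = 1.17.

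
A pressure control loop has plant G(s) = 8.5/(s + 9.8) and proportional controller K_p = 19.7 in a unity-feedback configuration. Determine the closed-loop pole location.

Closed-loop transfer function: T(s) = K_p·G(s)/(1 + K_p·G(s)) = 167.4/(s + 9.8 + 167.4) = 167.4/(s + 177.2).
The closed-loop pole is at s = −177.2.

s = -177.2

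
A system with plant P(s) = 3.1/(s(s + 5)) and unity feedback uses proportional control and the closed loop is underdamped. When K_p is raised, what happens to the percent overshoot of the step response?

increase

Characteristic equation s² + 5s + K_p·3.1 = 0: raising K_p raises ω_n while 2ζω_n = 5 is fixed, so ζ falls and overshoot grows.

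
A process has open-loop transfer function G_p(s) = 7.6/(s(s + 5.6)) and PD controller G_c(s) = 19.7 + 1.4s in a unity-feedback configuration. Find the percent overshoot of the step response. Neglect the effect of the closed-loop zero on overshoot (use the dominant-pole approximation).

Forward path: (19.7 + 1.4s)·7.6/(s(s+5.6)). The closed-loop characteristic equation is s² + (5.6 + 7.6·1.4)s + 7.6·19.7 = 0.
That is s² + 16.24s + 149.7 = 0, so ω_n = 12.24 rad/s and ζ = 16.24/(2·12.24) = 0.6636.
%OS = 100·exp(−πζ/√(1−ζ²)) = 6.16%.

6.16%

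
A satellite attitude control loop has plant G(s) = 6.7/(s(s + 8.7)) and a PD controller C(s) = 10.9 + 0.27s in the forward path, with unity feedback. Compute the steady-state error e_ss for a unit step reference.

0

The open loop C(s)G(s) has a pole at the origin (type 1), so the static position error constant is infinite and e_ss = 1/(1+∞) = 0.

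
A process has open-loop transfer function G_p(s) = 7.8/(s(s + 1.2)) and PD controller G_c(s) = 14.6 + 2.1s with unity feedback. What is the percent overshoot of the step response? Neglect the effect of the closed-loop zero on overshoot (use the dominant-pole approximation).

1.04%

Forward path: (14.6 + 2.1s)·7.8/(s(s+1.2)). The closed-loop characteristic equation is s² + (1.2 + 7.8·2.1)s + 7.8·14.6 = 0.
That is s² + 17.58s + 113.9 = 0, so ω_n = 10.67 rad/s and ζ = 17.58/(2·10.67) = 0.8237.
%OS = 100·exp(−πζ/√(1−ζ²)) = 1.04%.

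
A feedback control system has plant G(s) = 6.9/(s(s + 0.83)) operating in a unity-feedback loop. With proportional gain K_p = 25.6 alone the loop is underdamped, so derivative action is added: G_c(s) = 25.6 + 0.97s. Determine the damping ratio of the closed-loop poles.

Forward path: (25.6 + 0.97s)·6.9/(s(s+0.83)). The closed-loop characteristic equation is s² + (0.83 + 6.9·0.97)s + 6.9·25.6 = 0.
That is s² + 7.523s + 176.6 = 0, so ω_n = 13.29 rad/s and ζ = 7.523/(2·13.29) = 0.283.

ζ = 0.283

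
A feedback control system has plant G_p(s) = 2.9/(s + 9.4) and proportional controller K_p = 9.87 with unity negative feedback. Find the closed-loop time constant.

Closed-loop transfer function: T(s) = K_p·G_p(s)/(1 + K_p·G_p(s)) = 28.62/(s + 9.4 + 28.62) = 28.62/(s + 38.02).
Time constant τ = 1/38.02 = 0.0263 s.

τ = 0.0263 s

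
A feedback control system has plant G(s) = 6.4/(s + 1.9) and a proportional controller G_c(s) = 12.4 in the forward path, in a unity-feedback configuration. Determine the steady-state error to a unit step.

The loop is type 0. Static position error constant K_pos = G_c(0)·G(0) = 12.4·3.368 = 41.77.
Steady-state error to a unit step: e_ss = 1/(1+K_pos) = 1/42.77 = 0.0234.

0.0234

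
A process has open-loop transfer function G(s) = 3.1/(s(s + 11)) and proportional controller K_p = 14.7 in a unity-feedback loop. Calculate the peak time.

Closed-loop characteristic equation: s² + 11s + 45.57 = 0, so ω_n = 6.751 rad/s and ζ = 11/(2·6.751) = 0.8147.
Damped frequency ω_d = ω_n√(1−ζ²) = 3.914 rad/s, so peak time T_p = π/ω_d = 0.803 s.

T_p = 0.803 s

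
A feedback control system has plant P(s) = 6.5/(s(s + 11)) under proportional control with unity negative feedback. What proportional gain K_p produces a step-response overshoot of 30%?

From %OS = 100·exp(−πζ/√(1−ζ²)) = 30%, ζ = −ln(0.3)/√(π²+ln²(0.3)) = 0.3579.
Characteristic equation s² + 11s + 6.5K_p = 0 gives ζ = 11/(2√(6.5K_p)).
Setting ζ = 0.3579: √(6.5K_p) = 11/(2·0.3579) = 15.37, so K_p = 236.2/6.5 = 36.3.

K_p = 36.3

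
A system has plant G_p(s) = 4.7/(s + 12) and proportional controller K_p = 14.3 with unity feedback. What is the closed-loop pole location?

Closed-loop transfer function: T(s) = K_p·G_p(s)/(1 + K_p·G_p(s)) = 67.21/(s + 12 + 67.21) = 67.21/(s + 79.21).
The closed-loop pole is at s = −79.21.

s = -79.21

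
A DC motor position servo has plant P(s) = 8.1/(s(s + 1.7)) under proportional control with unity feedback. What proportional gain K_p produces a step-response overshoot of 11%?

K_p = 0.27

From %OS = 100·exp(−πζ/√(1−ζ²)) = 11%, ζ = −ln(0.11)/√(π²+ln²(0.11)) = 0.5749.
Characteristic equation s² + 1.7s + 8.1K_p = 0 gives ζ = 1.7/(2√(8.1K_p)).
Setting ζ = 0.5749: √(8.1K_p) = 1.7/(2·0.5749) = 1.479, so K_p = 2.186/8.1 = 0.27.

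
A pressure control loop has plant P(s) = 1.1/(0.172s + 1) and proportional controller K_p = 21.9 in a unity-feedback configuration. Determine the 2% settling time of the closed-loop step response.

T_s ≈ 0.0274 s

Closed loop: T(s) = K_p·P/(1+K_p·P) = 24.09/(0.172s + 1 + 24.09), with pole at s = −(1 + 24.09)/0.172 = −145.9.
τ = 1/145.9 = 0.006855 s, so 2% settling time ≈ 4τ = 0.0274 s.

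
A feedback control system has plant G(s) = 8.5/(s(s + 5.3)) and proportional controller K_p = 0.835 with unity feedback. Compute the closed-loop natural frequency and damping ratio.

ω_n = 2.66 rad/s, ζ = 0.995

With unity feedback the closed-loop characteristic equation is s² + 5.3s + 0.835·8.5 = s² + 5.3s + 7.098 = 0.
So ω_n² = 7.098 ⇒ ω_n = 2.664 rad/s, and ζ = 5.3/(2ω_n) = 0.995.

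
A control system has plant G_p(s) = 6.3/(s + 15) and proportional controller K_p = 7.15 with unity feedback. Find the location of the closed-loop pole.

Closed-loop transfer function: T(s) = K_p·G_p(s)/(1 + K_p·G_p(s)) = 45.05/(s + 15 + 45.05) = 45.05/(s + 60.05).
The closed-loop pole is at s = −60.05.

s = -60.05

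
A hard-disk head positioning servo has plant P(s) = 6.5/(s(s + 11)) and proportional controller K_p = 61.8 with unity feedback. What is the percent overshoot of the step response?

From 1 + K_pP(s) = 0: s² + 11s + 401.7 = 0 ⇒ ω_n = 20.04, ζ = 0.2744.
%OS = 100·exp(−πζ/√(1−ζ²)) = 100·exp(−π·0.2744/√0.9247) = 40.8%.

40.8%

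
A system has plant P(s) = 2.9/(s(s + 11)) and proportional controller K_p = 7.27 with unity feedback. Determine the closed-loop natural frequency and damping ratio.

1 + K_p·P(s) = 0 gives s² + 11s + 21.08 = 0.
Matching s² + 2ζω_n s + ω_n²: ω_n = √21.08 = 4.592 rad/s and 2ζω_n = 11, so ζ = 11/(2·4.592) = 1.2.

ω_n = 4.59 rad/s, ζ = 1.2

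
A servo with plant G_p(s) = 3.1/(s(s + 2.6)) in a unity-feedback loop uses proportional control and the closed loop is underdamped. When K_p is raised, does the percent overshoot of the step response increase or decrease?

Characteristic equation s² + 2.6s + K_p·3.1 = 0: raising K_p raises ω_n while 2ζω_n = 2.6 is fixed, so ζ falls and overshoot grows.

increase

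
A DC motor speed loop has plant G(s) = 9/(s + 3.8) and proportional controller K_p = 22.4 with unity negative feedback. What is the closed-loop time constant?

Closed-loop transfer function: T(s) = K_p·G(s)/(1 + K_p·G(s)) = 201.6/(s + 3.8 + 201.6) = 201.6/(s + 205.4).
Time constant τ = 1/205.4 = 0.00487 s.

τ = 0.00487 s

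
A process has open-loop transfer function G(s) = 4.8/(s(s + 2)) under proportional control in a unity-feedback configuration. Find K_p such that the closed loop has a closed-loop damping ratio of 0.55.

K_p = 0.689

Closed-loop characteristic equation: s² + 2s + K_p·4.8 = 0.
So ω_n = √(4.8K_p) and 2ζω_n = 2, giving ζ = 2/(2√(4.8K_p)).
Setting ζ = 0.55: √(4.8K_p) = 2/(2·0.55) = 1.818, so K_p = 3.306/4.8 = 0.689.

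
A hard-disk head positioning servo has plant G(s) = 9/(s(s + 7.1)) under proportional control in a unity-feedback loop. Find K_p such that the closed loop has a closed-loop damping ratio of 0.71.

Closed-loop characteristic equation: s² + 7.1s + K_p·9 = 0.
So ω_n = √(9K_p) and 2ζω_n = 7.1, giving ζ = 7.1/(2√(9K_p)).
Setting ζ = 0.71: √(9K_p) = 7.1/(2·0.71) = 5, so K_p = 25/9 = 2.78.

K_p = 2.78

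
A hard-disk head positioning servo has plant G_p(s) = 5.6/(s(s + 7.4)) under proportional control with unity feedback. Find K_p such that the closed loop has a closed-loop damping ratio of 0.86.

Closed-loop characteristic equation: s² + 7.4s + K_p·5.6 = 0.
So ω_n = √(5.6K_p) and 2ζω_n = 7.4, giving ζ = 7.4/(2√(5.6K_p)).
Setting ζ = 0.86: √(5.6K_p) = 7.4/(2·0.86) = 4.302, so K_p = 18.51/5.6 = 3.31.

K_p = 3.31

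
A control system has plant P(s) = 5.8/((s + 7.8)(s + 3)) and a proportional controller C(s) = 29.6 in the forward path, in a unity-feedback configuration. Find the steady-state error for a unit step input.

The loop is type 0. Static position error constant K_pos = C(0)·P(0) = 29.6·0.2479 = 7.337.
Steady-state error to a unit step: e_ss = 1/(1+K_pos) = 1/8.337 = 0.12.

0.12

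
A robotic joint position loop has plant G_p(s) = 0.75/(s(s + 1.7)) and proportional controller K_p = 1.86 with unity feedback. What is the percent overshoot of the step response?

Closed-loop characteristic equation: s² + 1.7s + 1.395 = 0, so ω_n = 1.181 rad/s and ζ = 1.7/(2·1.181) = 0.7197.
%OS = 100·exp(−πζ/√(1−ζ²)) = 100·exp(−π·0.7197/√0.4821) = 3.85%.

3.85%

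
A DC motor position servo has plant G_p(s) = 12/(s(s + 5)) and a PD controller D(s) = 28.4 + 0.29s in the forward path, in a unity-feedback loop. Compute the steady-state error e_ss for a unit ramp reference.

0.0147

The loop has one pole at the origin (type 1). Velocity error constant K_v = lim_{s→0} s·D(s)G_p(s) = 28.4·12/5 = 68.16.
Steady-state error to a unit ramp: e_ss = 1/K_v = 0.0147.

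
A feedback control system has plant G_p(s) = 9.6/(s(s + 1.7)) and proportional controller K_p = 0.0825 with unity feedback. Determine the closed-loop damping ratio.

ζ = 0.955

1 + K_p·G_p(s) = 0 gives s² + 1.7s + 0.792 = 0.
So ω_n² = 0.792 ⇒ ω_n = 0.8899 rad/s, and ζ = 1.7/(2ω_n) = 0.955.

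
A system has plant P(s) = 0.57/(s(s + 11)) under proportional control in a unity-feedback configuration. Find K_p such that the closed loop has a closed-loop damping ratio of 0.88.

K_p = 68.5

Closed-loop characteristic equation: s² + 11s + K_p·0.57 = 0.
So ω_n = √(0.57K_p) and 2ζω_n = 11, giving ζ = 11/(2√(0.57K_p)).
Setting ζ = 0.88: √(0.57K_p) = 11/(2·0.88) = 6.25, so K_p = 39.06/0.57 = 68.5.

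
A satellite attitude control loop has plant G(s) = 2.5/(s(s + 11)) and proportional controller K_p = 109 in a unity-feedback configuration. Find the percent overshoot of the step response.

33%

The closed-loop denominator s² + 11s + 272.5 gives ω_n = √272.5 = 16.51 and ζ = 11/(2ω_n) = 0.3332.
%OS = 100·exp(−πζ/√(1−ζ²)) = 100·exp(−π·0.3332/√0.889) = 33%.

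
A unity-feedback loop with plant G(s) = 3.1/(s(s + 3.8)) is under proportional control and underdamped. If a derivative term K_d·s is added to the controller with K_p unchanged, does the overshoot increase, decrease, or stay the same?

decrease

With PD the characteristic equation becomes s² + (a + K·K_d)s + K·K_p = 0; the damping term grows, ζ rises, overshoot falls.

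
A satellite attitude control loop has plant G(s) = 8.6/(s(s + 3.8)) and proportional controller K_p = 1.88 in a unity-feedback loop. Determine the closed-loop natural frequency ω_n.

ω_n = 4.02 rad/s

With unity feedback the closed-loop characteristic equation is s² + 3.8s + 1.88·8.6 = s² + 3.8s + 16.17 = 0.
So ω_n² = 16.17 ⇒ ω_n = 4.021 rad/s, and ζ = 3.8/(2ω_n) = 0.473.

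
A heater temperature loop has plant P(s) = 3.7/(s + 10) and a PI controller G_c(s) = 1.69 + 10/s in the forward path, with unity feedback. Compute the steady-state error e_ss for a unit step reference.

0

The open loop G_c(s)P(s) has a pole at the origin (type 1), so the static position error constant is infinite and e_ss = 1/(1+∞) = 0.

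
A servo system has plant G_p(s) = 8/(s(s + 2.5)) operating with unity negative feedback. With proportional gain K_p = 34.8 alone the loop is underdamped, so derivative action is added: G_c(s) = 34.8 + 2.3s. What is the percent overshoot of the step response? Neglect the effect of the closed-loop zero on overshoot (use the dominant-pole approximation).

Forward path: (34.8 + 2.3s)·8/(s(s+2.5)). The closed-loop characteristic equation is s² + (2.5 + 8·2.3)s + 8·34.8 = 0.
That is s² + 20.9s + 278.4 = 0, so ω_n = 16.69 rad/s and ζ = 20.9/(2·16.69) = 0.6263.
%OS = 100·exp(−πζ/√(1−ζ²)) = 8.01%.

8.01%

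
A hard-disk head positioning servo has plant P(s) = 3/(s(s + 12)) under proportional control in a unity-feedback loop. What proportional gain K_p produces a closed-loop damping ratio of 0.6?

Closed-loop characteristic equation: s² + 12s + K_p·3 = 0.
So ω_n = √(3K_p) and 2ζω_n = 12, giving ζ = 12/(2√(3K_p)).
Setting ζ = 0.6: √(3K_p) = 12/(2·0.6) = 10, so K_p = 100/3 = 33.3.

K_p = 33.3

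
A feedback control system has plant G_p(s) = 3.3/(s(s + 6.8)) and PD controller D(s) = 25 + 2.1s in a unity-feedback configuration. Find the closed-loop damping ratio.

Forward path: (25 + 2.1s)·3.3/(s(s+6.8)). The closed-loop characteristic equation is s² + (6.8 + 3.3·2.1)s + 3.3·25 = 0.
That is s² + 13.73s + 82.5 = 0, so ω_n = 9.083 rad/s and ζ = 13.73/(2·9.083) = 0.7558.

ζ = 0.756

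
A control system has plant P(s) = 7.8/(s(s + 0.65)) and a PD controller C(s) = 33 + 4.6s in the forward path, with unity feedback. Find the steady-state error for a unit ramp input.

0.00253

The loop has one pole at the origin (type 1). Velocity error constant K_v = lim_{s→0} s·C(s)P(s) = 33·7.8/0.65 = 396.
Steady-state error to a unit ramp: e_ss = 1/K_v = 0.00253.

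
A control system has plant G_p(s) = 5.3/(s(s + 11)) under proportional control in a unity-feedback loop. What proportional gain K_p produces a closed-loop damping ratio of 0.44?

K_p = 29.5

Closed-loop characteristic equation: s² + 11s + K_p·5.3 = 0.
So ω_n = √(5.3K_p) and 2ζω_n = 11, giving ζ = 11/(2√(5.3K_p)).
Setting ζ = 0.44: √(5.3K_p) = 11/(2·0.44) = 12.5, so K_p = 156.2/5.3 = 29.5.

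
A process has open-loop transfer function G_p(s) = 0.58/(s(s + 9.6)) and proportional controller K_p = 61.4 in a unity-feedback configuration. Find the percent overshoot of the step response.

From 1 + K_pG_p(s) = 0: s² + 9.6s + 35.61 = 0 ⇒ ω_n = 5.968, ζ = 0.8043.
%OS = 100·exp(−πζ/√(1−ζ²)) = 100·exp(−π·0.8043/√0.353) = 1.42%.

1.42%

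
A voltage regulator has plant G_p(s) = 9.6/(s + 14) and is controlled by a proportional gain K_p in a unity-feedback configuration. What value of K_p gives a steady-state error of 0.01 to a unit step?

Steady-state error for a unit step on this type-0 loop is 1/(1 + K_p·G_p(0)).
G_p(0) = 0.6857. Require 1/(1 + K_p·0.6857) = 0.01, so 1 + 0.6857·K_p = 100.
K_p = (100 − 1)/0.6857 = 144.

K_p = 144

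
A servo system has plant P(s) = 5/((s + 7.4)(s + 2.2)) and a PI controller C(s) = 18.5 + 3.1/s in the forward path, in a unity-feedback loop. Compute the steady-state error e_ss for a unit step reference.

The open loop C(s)P(s) has a pole at the origin (type 1), so the static position error constant is infinite and e_ss = 1/(1+∞) = 0.

0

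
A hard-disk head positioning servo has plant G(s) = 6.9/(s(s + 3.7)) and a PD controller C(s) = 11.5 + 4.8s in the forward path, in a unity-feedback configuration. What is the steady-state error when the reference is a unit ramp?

0.0466

The loop has one pole at the origin (type 1). Velocity error constant K_v = lim_{s→0} s·C(s)G(s) = 11.5·6.9/3.7 = 21.45.
Steady-state error to a unit ramp: e_ss = 1/K_v = 0.0466.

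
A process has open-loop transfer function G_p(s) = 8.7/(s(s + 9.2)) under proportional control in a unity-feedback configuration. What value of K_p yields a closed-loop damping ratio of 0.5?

Closed-loop characteristic equation: s² + 9.2s + K_p·8.7 = 0.
So ω_n = √(8.7K_p) and 2ζω_n = 9.2, giving ζ = 9.2/(2√(8.7K_p)).
Setting ζ = 0.5: √(8.7K_p) = 9.2/(2·0.5) = 9.2, so K_p = 84.64/8.7 = 9.73.

K_p = 9.73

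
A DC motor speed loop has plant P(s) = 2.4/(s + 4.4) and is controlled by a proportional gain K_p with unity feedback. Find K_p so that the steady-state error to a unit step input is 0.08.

For a type-0 loop with proportional control, e_ss = 1/(1 + K_p·P(0)).
P(0) = 0.5455. Require 1/(1 + K_p·0.5455) = 0.08, so 1 + 0.5455·K_p = 12.5.
K_p = (12.5 − 1)/0.5455 = 21.1.

K_p = 21.1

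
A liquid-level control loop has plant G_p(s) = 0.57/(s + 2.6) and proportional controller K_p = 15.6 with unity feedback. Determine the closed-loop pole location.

s = -11.49

Closed-loop transfer function: T(s) = K_p·G_p(s)/(1 + K_p·G_p(s)) = 8.892/(s + 2.6 + 8.892) = 8.892/(s + 11.49).
The closed-loop pole is at s = −11.49.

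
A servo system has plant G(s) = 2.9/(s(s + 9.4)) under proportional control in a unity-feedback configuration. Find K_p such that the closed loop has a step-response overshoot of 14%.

From %OS = 100·exp(−πζ/√(1−ζ²)) = 14%, ζ = −ln(0.14)/√(π²+ln²(0.14)) = 0.5305.
Characteristic equation s² + 9.4s + 2.9K_p = 0 gives ζ = 9.4/(2√(2.9K_p)).
Setting ζ = 0.5305: √(2.9K_p) = 9.4/(2·0.5305) = 8.859, so K_p = 78.49/2.9 = 27.1.

K_p = 27.1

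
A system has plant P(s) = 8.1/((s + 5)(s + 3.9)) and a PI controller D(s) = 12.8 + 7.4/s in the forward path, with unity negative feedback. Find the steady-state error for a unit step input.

The open loop D(s)P(s) has a pole at the origin (type 1), so the static position error constant is infinite and e_ss = 1/(1+∞) = 0.

0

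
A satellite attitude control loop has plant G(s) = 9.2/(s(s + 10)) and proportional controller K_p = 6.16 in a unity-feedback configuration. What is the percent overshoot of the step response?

6.14%

Closed-loop characteristic equation: s² + 10s + 56.67 = 0, so ω_n = 7.528 rad/s and ζ = 10/(2·7.528) = 0.6642.
%OS = 100·exp(−πζ/√(1−ζ²)) = 100·exp(−π·0.6642/√0.5589) = 6.14%.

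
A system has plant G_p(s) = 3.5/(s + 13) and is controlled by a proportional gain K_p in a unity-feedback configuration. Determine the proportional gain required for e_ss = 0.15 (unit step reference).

K_p = 21

The loop is type 0, so e_ss(step) = 1/(1 + K_pos) with K_pos = K_p·G_p(0).
G_p(0) = 0.2692. Require 1/(1 + K_p·0.2692) = 0.15, so 1 + 0.2692·K_p = 6.667.
K_p = (6.667 − 1)/0.2692 = 21.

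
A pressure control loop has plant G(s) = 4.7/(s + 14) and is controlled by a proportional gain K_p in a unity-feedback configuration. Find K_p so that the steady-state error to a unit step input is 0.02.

K_p = 146

The loop is type 0, so e_ss(step) = 1/(1 + K_pos) with K_pos = K_p·G(0).
G(0) = 0.3357. Require 1/(1 + K_p·0.3357) = 0.02, so 1 + 0.3357·K_p = 50.
K_p = (50 − 1)/0.3357 = 146.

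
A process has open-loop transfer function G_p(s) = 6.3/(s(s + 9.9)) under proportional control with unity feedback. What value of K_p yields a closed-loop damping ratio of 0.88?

Closed-loop characteristic equation: s² + 9.9s + K_p·6.3 = 0.
So ω_n = √(6.3K_p) and 2ζω_n = 9.9, giving ζ = 9.9/(2√(6.3K_p)).
Setting ζ = 0.88: √(6.3K_p) = 9.9/(2·0.88) = 5.625, so K_p = 31.64/6.3 = 5.02.

K_p = 5.02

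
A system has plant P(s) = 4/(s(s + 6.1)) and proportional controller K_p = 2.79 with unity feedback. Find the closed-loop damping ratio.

ζ = 0.913

With unity feedback the closed-loop characteristic equation is s² + 6.1s + 2.79·4 = s² + 6.1s + 11.16 = 0.
So ω_n² = 11.16 ⇒ ω_n = 3.341 rad/s, and ζ = 6.1/(2ω_n) = 0.913.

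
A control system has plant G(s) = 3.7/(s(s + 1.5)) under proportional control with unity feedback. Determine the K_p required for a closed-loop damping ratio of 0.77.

K_p = 0.256

Closed-loop characteristic equation: s² + 1.5s + K_p·3.7 = 0.
So ω_n = √(3.7K_p) and 2ζω_n = 1.5, giving ζ = 1.5/(2√(3.7K_p)).
Setting ζ = 0.77: √(3.7K_p) = 1.5/(2·0.77) = 0.974, so K_p = 0.9487/3.7 = 0.256.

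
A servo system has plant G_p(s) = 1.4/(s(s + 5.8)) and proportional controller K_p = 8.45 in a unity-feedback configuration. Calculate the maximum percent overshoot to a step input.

0.725%

From 1 + K_pG_p(s) = 0: s² + 5.8s + 11.83 = 0 ⇒ ω_n = 3.439, ζ = 0.8432.
%OS = 100·exp(−πζ/√(1−ζ²)) = 100·exp(−π·0.8432/√0.2891) = 0.725%.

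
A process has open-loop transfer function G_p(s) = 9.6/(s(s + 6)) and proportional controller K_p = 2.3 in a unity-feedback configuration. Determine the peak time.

Closed-loop characteristic equation: s² + 6s + 22.08 = 0, so ω_n = 4.699 rad/s and ζ = 6/(2·4.699) = 0.6384.
Damped frequency ω_d = ω_n√(1−ζ²) = 3.617 rad/s, so peak time T_p = π/ω_d = 0.869 s.

T_p = 0.869 s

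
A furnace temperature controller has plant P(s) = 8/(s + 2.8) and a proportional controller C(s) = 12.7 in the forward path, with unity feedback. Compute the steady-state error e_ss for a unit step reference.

0.0268

The loop is type 0. Static position error constant K_pos = C(0)·P(0) = 12.7·2.857 = 36.29.
Steady-state error to a unit step: e_ss = 1/(1+K_pos) = 1/37.29 = 0.0268.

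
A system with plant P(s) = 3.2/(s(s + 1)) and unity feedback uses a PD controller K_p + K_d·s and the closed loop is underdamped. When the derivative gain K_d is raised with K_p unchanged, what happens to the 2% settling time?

Characteristic equation s² + (1 + 3.2K_d)s + 3.2K_p = 0: raising K_d increases ζω_n = (1+3.2K_d)/2 while the loop stays underdamped, so T_s ≈ 4/(ζω_n) decreases.

decrease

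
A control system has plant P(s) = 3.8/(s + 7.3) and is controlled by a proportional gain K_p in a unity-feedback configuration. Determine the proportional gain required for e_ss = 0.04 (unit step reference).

K_p = 46.1

The loop is type 0, so e_ss(step) = 1/(1 + K_pos) with K_pos = K_p·P(0).
P(0) = 0.5205. Require 1/(1 + K_p·0.5205) = 0.04, so 1 + 0.5205·K_p = 25.
K_p = (25 − 1)/0.5205 = 46.1.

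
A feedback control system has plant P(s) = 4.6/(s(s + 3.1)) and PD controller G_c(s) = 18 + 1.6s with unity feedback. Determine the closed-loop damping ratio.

ζ = 0.575

Forward path: (18 + 1.6s)·4.6/(s(s+3.1)). The closed-loop characteristic equation is s² + (3.1 + 4.6·1.6)s + 4.6·18 = 0.
That is s² + 10.46s + 82.8 = 0, so ω_n = 9.099 rad/s and ζ = 10.46/(2·9.099) = 0.5748.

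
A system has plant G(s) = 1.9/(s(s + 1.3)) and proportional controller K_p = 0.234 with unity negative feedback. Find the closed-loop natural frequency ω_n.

ω_n = 0.667 rad/s

The closed-loop denominator is s(s+1.3) + 0.234·1.9 = s² + 1.3s + 0.4446.
Matching s² + 2ζω_n s + ω_n²: ω_n = √0.4446 = 0.6668 rad/s and 2ζω_n = 1.3, so ζ = 1.3/(2·0.6668) = 0.975.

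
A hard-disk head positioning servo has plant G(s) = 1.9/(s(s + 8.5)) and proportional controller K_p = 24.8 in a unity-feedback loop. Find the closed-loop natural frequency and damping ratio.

With unity feedback the closed-loop characteristic equation is s² + 8.5s + 24.8·1.9 = s² + 8.5s + 47.12 = 0.
So ω_n² = 47.12 ⇒ ω_n = 6.864 rad/s, and ζ = 8.5/(2ω_n) = 0.619.

ω_n = 6.86 rad/s, ζ = 0.619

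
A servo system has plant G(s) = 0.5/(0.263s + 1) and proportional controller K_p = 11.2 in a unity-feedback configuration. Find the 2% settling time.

T_s ≈ 0.159 s

Closed loop: T(s) = K_p·G/(1+K_p·G) = 5.6/(0.263s + 1 + 5.6), with pole at s = −(1 + 5.6)/0.263 = −25.1.
τ = 1/25.1 = 0.03985 s, so 2% settling time ≈ 4τ = 0.159 s.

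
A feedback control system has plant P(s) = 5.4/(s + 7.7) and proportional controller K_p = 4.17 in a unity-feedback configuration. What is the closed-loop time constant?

Closed-loop transfer function: T(s) = K_p·P(s)/(1 + K_p·P(s)) = 22.52/(s + 7.7 + 22.52) = 22.52/(s + 30.22).
Time constant τ = 1/30.22 = 0.0331 s.

τ = 0.0331 s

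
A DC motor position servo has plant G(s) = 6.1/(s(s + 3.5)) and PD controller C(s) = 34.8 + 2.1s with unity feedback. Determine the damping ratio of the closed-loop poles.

ζ = 0.56

Forward path: (34.8 + 2.1s)·6.1/(s(s+3.5)). The closed-loop characteristic equation is s² + (3.5 + 6.1·2.1)s + 6.1·34.8 = 0.
That is s² + 16.31s + 212.3 = 0, so ω_n = 14.57 rad/s and ζ = 16.31/(2·14.57) = 0.5597.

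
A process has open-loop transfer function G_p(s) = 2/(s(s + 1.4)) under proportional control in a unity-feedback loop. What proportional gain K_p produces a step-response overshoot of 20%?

K_p = 1.18

From %OS = 100·exp(−πζ/√(1−ζ²)) = 20%, ζ = −ln(0.2)/√(π²+ln²(0.2)) = 0.4559.
Characteristic equation s² + 1.4s + 2K_p = 0 gives ζ = 1.4/(2√(2K_p)).
Setting ζ = 0.4559: √(2K_p) = 1.4/(2·0.4559) = 1.535, so K_p = 2.357/2 = 1.18.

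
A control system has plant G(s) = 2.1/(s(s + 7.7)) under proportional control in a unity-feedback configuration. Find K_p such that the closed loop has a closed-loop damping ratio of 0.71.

Closed-loop characteristic equation: s² + 7.7s + K_p·2.1 = 0.
So ω_n = √(2.1K_p) and 2ζω_n = 7.7, giving ζ = 7.7/(2√(2.1K_p)).
Setting ζ = 0.71: √(2.1K_p) = 7.7/(2·0.71) = 5.423, so K_p = 29.4/2.1 = 14.

K_p = 14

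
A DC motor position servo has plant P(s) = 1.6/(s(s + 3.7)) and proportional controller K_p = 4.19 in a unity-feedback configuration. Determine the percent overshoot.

Closed-loop characteristic equation: s² + 3.7s + 6.704 = 0, so ω_n = 2.589 rad/s and ζ = 3.7/(2·2.589) = 0.7145.
%OS = 100·exp(−πζ/√(1−ζ²)) = 100·exp(−π·0.7145/√0.4895) = 4.04%.

4.04%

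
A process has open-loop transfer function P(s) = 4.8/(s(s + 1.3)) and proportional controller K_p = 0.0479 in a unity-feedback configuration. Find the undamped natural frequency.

ω_n = 0.479 rad/s

With unity feedback the closed-loop characteristic equation is s² + 1.3s + 0.0479·4.8 = s² + 1.3s + 0.2299 = 0.
Matching s² + 2ζω_n s + ω_n²: ω_n = √0.2299 = 0.4795 rad/s and 2ζω_n = 1.3, so ζ = 1.3/(2·0.4795) = 1.36.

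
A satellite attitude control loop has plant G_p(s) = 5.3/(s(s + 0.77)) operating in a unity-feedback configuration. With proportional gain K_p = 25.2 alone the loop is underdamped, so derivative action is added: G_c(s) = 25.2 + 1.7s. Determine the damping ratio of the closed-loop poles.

Forward path: (25.2 + 1.7s)·5.3/(s(s+0.77)). The closed-loop characteristic equation is s² + (0.77 + 5.3·1.7)s + 5.3·25.2 = 0.
That is s² + 9.78s + 133.6 = 0, so ω_n = 11.56 rad/s and ζ = 9.78/(2·11.56) = 0.4231.

ζ = 0.423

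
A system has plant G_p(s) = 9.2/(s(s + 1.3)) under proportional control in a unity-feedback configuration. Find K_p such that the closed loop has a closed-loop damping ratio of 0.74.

Closed-loop characteristic equation: s² + 1.3s + K_p·9.2 = 0.
So ω_n = √(9.2K_p) and 2ζω_n = 1.3, giving ζ = 1.3/(2√(9.2K_p)).
Setting ζ = 0.74: √(9.2K_p) = 1.3/(2·0.74) = 0.8784, so K_p = 0.7715/9.2 = 0.0839.

K_p = 0.0839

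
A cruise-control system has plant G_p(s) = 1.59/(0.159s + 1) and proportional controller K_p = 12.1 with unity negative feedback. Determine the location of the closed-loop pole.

Closed loop: T(s) = K_p·G_p/(1+K_p·G_p) = 19.24/(0.159s + 1 + 19.24), with pole at s = −(1 + 19.24)/0.159 = −127.3.

s = -127.3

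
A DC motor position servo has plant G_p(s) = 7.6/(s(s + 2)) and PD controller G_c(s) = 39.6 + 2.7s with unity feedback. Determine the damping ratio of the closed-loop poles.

Forward path: (39.6 + 2.7s)·7.6/(s(s+2)). The closed-loop characteristic equation is s² + (2 + 7.6·2.7)s + 7.6·39.6 = 0.
That is s² + 22.52s + 301 = 0, so ω_n = 17.35 rad/s and ζ = 22.52/(2·17.35) = 0.6491.

ζ = 0.649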